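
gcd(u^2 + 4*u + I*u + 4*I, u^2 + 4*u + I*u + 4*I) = u^2 + u*(4 + I) + 4*I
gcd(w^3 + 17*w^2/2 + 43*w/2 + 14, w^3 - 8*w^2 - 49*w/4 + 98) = w + 7/2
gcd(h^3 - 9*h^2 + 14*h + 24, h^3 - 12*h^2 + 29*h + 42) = h^2 - 5*h - 6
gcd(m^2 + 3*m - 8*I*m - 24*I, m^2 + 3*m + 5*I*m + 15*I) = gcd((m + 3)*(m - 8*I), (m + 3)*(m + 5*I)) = m + 3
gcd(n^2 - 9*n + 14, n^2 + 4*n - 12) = n - 2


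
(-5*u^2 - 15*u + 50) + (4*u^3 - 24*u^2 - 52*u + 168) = 4*u^3 - 29*u^2 - 67*u + 218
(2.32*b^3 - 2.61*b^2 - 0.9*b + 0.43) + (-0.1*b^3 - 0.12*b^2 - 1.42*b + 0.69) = 2.22*b^3 - 2.73*b^2 - 2.32*b + 1.12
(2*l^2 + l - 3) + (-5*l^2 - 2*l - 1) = -3*l^2 - l - 4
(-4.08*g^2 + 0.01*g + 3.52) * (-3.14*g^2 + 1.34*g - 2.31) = 12.8112*g^4 - 5.4986*g^3 - 1.6146*g^2 + 4.6937*g - 8.1312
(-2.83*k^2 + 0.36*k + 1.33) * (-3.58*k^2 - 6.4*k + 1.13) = 10.1314*k^4 + 16.8232*k^3 - 10.2633*k^2 - 8.1052*k + 1.5029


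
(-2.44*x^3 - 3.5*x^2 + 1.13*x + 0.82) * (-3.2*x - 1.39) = 7.808*x^4 + 14.5916*x^3 + 1.249*x^2 - 4.1947*x - 1.1398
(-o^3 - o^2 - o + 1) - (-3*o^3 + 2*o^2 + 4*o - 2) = 2*o^3 - 3*o^2 - 5*o + 3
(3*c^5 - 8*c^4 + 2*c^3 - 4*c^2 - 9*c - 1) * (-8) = -24*c^5 + 64*c^4 - 16*c^3 + 32*c^2 + 72*c + 8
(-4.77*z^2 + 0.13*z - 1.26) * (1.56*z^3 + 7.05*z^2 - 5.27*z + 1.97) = -7.4412*z^5 - 33.4257*z^4 + 24.0888*z^3 - 18.965*z^2 + 6.8963*z - 2.4822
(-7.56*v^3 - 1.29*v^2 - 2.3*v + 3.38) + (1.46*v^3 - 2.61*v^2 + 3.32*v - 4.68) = -6.1*v^3 - 3.9*v^2 + 1.02*v - 1.3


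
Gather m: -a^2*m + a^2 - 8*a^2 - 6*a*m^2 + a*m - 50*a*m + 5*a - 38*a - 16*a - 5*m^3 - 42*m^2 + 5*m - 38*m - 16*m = -7*a^2 - 49*a - 5*m^3 + m^2*(-6*a - 42) + m*(-a^2 - 49*a - 49)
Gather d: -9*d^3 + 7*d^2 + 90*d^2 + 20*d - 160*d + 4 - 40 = -9*d^3 + 97*d^2 - 140*d - 36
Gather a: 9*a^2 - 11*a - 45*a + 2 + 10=9*a^2 - 56*a + 12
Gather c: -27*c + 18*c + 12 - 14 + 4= 2 - 9*c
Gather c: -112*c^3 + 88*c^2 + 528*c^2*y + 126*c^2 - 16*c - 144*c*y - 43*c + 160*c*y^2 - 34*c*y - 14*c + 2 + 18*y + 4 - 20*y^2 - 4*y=-112*c^3 + c^2*(528*y + 214) + c*(160*y^2 - 178*y - 73) - 20*y^2 + 14*y + 6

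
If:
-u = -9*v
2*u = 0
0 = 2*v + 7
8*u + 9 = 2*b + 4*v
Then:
No Solution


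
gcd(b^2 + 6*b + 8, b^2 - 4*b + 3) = 1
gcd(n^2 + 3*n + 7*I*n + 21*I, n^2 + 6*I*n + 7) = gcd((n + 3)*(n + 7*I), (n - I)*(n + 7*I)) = n + 7*I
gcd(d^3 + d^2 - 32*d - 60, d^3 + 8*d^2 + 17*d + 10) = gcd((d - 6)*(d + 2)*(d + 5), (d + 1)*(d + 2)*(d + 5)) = d^2 + 7*d + 10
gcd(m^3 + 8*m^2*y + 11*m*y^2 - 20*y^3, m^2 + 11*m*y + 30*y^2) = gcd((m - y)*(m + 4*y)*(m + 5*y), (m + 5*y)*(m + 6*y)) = m + 5*y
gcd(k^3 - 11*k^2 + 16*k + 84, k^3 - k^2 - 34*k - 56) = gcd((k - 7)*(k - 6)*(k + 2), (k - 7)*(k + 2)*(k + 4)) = k^2 - 5*k - 14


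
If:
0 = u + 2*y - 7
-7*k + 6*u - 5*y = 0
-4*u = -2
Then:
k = -53/28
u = 1/2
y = 13/4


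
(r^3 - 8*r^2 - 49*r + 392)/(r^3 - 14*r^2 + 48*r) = (r^2 - 49)/(r*(r - 6))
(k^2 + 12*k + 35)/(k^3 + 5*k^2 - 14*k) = (k + 5)/(k*(k - 2))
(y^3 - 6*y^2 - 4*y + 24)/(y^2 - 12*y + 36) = (y^2 - 4)/(y - 6)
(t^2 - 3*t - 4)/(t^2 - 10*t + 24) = (t + 1)/(t - 6)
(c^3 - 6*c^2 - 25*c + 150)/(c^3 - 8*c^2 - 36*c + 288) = (c^2 - 25)/(c^2 - 2*c - 48)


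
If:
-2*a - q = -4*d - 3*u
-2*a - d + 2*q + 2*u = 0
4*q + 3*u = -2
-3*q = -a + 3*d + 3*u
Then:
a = -72/71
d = 32/71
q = 26/71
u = -82/71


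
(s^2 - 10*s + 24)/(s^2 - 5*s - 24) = (-s^2 + 10*s - 24)/(-s^2 + 5*s + 24)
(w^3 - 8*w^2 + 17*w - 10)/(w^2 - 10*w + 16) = (w^2 - 6*w + 5)/(w - 8)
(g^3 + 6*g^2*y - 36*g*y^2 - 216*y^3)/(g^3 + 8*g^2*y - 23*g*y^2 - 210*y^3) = (-g^2 + 36*y^2)/(-g^2 - 2*g*y + 35*y^2)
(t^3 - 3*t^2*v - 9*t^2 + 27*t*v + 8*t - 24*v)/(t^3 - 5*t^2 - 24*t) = (t^2 - 3*t*v - t + 3*v)/(t*(t + 3))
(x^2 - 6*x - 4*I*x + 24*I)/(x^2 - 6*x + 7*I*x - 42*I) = (x - 4*I)/(x + 7*I)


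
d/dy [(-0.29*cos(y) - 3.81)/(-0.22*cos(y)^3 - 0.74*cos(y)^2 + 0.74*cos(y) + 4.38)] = (0.1276*cos(y)^3 + 2.7292*cos(y)^2 + 5.6388*cos(y) - 1.5492)*sin(y)/(0.0484*cos(y)^6 + 0.3256*cos(y)^5 + 0.222*cos(y)^4 - 3.0224*cos(y)^3 - 5.9348*cos(y)^2 + 6.4824*cos(y) + 19.1844)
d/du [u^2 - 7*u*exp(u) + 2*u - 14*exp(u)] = -7*u*exp(u) + 2*u - 21*exp(u) + 2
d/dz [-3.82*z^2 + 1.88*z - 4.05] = 1.88 - 7.64*z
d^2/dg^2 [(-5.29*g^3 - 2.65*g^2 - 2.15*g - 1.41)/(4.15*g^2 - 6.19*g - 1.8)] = (-2.27373675443232e-13*g^4 - 694.622738*g^3 - 618.12243*g^2 + 18.12411*g - 98.378202)/(71.473375*g^6 - 319.821825*g^5 + 384.033945*g^4 + 40.259141*g^3 - 166.56894*g^2 - 60.1668*g - 5.832)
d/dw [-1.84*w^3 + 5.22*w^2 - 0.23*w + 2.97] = -5.52*w^2 + 10.44*w - 0.23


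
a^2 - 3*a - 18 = (a - 6)*(a + 3)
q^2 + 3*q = q*(q + 3)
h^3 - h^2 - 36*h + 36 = (h - 6)*(h - 1)*(h + 6)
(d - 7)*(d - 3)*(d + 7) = d^3 - 3*d^2 - 49*d + 147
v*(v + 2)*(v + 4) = v^3 + 6*v^2 + 8*v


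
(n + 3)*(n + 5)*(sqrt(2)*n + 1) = sqrt(2)*n^3 + n^2 + 8*sqrt(2)*n^2 + 8*n + 15*sqrt(2)*n + 15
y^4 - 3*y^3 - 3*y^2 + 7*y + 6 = (y - 3)*(y - 2)*(y + 1)^2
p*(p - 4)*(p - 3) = p^3 - 7*p^2 + 12*p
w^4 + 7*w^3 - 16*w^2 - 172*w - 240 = (w - 5)*(w + 2)*(w + 4)*(w + 6)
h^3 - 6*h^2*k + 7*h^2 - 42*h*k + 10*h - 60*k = (h + 2)*(h + 5)*(h - 6*k)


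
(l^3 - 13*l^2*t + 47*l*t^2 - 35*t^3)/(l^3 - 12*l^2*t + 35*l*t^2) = (l - t)/l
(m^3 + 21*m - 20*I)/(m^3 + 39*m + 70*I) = (m^3 + 21*m - 20*I)/(m^3 + 39*m + 70*I)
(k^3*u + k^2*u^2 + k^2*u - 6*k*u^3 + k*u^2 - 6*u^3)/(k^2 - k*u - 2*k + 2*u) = u*(k^3 + k^2*u + k^2 - 6*k*u^2 + k*u - 6*u^2)/(k^2 - k*u - 2*k + 2*u)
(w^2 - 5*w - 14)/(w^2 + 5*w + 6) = (w - 7)/(w + 3)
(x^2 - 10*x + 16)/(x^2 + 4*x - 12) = (x - 8)/(x + 6)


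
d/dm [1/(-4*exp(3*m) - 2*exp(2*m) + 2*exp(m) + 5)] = (12*exp(2*m) + 4*exp(m) - 2)*exp(m)/(4*exp(3*m) + 2*exp(2*m) - 2*exp(m) - 5)^2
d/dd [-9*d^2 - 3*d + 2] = -18*d - 3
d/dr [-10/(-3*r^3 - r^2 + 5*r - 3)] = 10*(-9*r^2 - 2*r + 5)/(3*r^3 + r^2 - 5*r + 3)^2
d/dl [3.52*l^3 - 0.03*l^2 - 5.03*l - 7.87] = 10.56*l^2 - 0.06*l - 5.03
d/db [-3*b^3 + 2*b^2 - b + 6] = -9*b^2 + 4*b - 1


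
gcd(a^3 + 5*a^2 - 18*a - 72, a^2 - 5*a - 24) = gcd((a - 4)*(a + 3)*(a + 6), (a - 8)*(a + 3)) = a + 3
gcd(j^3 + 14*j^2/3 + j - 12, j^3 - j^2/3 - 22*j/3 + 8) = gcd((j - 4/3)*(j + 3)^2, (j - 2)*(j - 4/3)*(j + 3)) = j^2 + 5*j/3 - 4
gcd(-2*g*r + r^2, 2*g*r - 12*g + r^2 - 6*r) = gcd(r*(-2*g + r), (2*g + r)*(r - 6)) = 1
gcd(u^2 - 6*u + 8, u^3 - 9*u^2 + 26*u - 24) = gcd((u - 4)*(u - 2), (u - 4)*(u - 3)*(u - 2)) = u^2 - 6*u + 8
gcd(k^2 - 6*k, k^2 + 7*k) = k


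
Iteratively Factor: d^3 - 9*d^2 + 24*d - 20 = (d - 2)*(d^2 - 7*d + 10) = (d - 5)*(d - 2)*(d - 2)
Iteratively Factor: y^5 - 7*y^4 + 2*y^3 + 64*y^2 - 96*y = (y - 2)*(y^4 - 5*y^3 - 8*y^2 + 48*y) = (y - 4)*(y - 2)*(y^3 - y^2 - 12*y) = y*(y - 4)*(y - 2)*(y^2 - y - 12) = y*(y - 4)^2*(y - 2)*(y + 3)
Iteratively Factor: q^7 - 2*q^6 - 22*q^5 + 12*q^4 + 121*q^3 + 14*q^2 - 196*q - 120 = (q - 5)*(q^6 + 3*q^5 - 7*q^4 - 23*q^3 + 6*q^2 + 44*q + 24) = (q - 5)*(q - 2)*(q^5 + 5*q^4 + 3*q^3 - 17*q^2 - 28*q - 12) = (q - 5)*(q - 2)*(q + 1)*(q^4 + 4*q^3 - q^2 - 16*q - 12) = (q - 5)*(q - 2)*(q + 1)*(q + 3)*(q^3 + q^2 - 4*q - 4) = (q - 5)*(q - 2)^2*(q + 1)*(q + 3)*(q^2 + 3*q + 2) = (q - 5)*(q - 2)^2*(q + 1)*(q + 2)*(q + 3)*(q + 1)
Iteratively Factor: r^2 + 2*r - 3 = (r + 3)*(r - 1)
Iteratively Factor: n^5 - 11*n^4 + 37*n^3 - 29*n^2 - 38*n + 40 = (n + 1)*(n^4 - 12*n^3 + 49*n^2 - 78*n + 40) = (n - 2)*(n + 1)*(n^3 - 10*n^2 + 29*n - 20) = (n - 5)*(n - 2)*(n + 1)*(n^2 - 5*n + 4) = (n - 5)*(n - 4)*(n - 2)*(n + 1)*(n - 1)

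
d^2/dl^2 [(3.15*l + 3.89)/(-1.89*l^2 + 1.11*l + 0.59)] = ((3.15*l + 3.89)*(3.78*l - 1.11)*(7.56*l - 2.22) + (35.721*l + 7.7112)*(-1.89*l^2 + 1.11*l + 0.59))/(-1.89*l^2 + 1.11*l + 0.59)^3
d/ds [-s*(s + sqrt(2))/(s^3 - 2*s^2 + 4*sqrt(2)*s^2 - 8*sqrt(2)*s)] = (s^2 + 2*sqrt(2)*s + 8 + 6*sqrt(2))/(s^4 - 4*s^3 + 8*sqrt(2)*s^3 - 32*sqrt(2)*s^2 + 36*s^2 - 128*s + 32*sqrt(2)*s + 128)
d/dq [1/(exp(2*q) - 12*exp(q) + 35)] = 2*(6 - exp(q))*exp(q)/(exp(2*q) - 12*exp(q) + 35)^2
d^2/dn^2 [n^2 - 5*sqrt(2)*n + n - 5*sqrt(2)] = 2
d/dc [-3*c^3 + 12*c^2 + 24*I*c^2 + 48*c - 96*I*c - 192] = -9*c^2 + c*(24 + 48*I) + 48 - 96*I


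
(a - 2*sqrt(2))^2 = a^2 - 4*sqrt(2)*a + 8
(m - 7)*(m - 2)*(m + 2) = m^3 - 7*m^2 - 4*m + 28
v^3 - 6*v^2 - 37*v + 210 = (v - 7)*(v - 5)*(v + 6)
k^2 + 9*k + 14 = (k + 2)*(k + 7)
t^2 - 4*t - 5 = (t - 5)*(t + 1)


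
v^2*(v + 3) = v^3 + 3*v^2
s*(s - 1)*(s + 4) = s^3 + 3*s^2 - 4*s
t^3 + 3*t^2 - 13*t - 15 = (t - 3)*(t + 1)*(t + 5)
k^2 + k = k*(k + 1)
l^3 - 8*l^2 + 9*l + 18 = (l - 6)*(l - 3)*(l + 1)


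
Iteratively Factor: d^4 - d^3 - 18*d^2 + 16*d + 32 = (d + 4)*(d^3 - 5*d^2 + 2*d + 8) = (d - 2)*(d + 4)*(d^2 - 3*d - 4) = (d - 4)*(d - 2)*(d + 4)*(d + 1)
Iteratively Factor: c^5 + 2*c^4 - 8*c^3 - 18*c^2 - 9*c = (c + 1)*(c^4 + c^3 - 9*c^2 - 9*c) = c*(c + 1)*(c^3 + c^2 - 9*c - 9) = c*(c + 1)*(c + 3)*(c^2 - 2*c - 3) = c*(c + 1)^2*(c + 3)*(c - 3)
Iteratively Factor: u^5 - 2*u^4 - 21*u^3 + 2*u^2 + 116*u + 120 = (u + 2)*(u^4 - 4*u^3 - 13*u^2 + 28*u + 60) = (u + 2)^2*(u^3 - 6*u^2 - u + 30) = (u - 5)*(u + 2)^2*(u^2 - u - 6) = (u - 5)*(u - 3)*(u + 2)^2*(u + 2)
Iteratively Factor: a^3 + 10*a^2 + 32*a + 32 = (a + 4)*(a^2 + 6*a + 8) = (a + 4)^2*(a + 2)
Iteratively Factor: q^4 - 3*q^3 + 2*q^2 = (q - 1)*(q^3 - 2*q^2) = q*(q - 1)*(q^2 - 2*q) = q^2*(q - 1)*(q - 2)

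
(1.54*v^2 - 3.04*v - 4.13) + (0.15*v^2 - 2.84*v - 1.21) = 1.69*v^2 - 5.88*v - 5.34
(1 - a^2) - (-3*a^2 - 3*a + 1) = 2*a^2 + 3*a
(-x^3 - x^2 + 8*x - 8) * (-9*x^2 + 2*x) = 9*x^5 + 7*x^4 - 74*x^3 + 88*x^2 - 16*x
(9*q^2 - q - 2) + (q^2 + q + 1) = 10*q^2 - 1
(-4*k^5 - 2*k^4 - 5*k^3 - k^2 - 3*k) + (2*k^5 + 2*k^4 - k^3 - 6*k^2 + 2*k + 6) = -2*k^5 - 6*k^3 - 7*k^2 - k + 6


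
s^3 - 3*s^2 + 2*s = s*(s - 2)*(s - 1)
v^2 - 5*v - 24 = (v - 8)*(v + 3)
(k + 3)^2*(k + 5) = k^3 + 11*k^2 + 39*k + 45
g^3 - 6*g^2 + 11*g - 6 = (g - 3)*(g - 2)*(g - 1)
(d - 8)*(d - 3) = d^2 - 11*d + 24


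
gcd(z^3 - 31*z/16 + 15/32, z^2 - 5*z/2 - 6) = z + 3/2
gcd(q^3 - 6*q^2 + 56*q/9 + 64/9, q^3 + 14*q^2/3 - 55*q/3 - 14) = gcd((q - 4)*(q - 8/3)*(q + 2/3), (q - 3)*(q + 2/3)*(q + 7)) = q + 2/3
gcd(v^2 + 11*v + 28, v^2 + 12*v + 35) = v + 7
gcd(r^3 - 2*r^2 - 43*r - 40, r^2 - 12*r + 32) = r - 8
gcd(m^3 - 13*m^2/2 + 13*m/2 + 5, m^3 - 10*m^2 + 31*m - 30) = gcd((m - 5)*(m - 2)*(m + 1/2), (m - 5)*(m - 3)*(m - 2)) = m^2 - 7*m + 10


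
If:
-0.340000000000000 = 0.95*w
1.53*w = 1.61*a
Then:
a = -0.34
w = -0.36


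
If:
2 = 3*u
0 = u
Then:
No Solution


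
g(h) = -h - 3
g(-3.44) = 0.44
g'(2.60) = -1.00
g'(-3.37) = -1.00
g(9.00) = -12.00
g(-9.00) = 6.00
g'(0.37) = -1.00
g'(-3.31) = -1.00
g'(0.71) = -1.00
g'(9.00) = -1.00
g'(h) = -1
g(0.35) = -3.35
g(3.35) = -6.35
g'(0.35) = -1.00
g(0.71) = -3.71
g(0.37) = -3.37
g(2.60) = -5.60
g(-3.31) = 0.31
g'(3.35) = -1.00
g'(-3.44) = -1.00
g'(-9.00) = -1.00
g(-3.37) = 0.37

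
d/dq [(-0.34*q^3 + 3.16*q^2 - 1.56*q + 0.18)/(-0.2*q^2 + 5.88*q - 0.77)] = (0.068*q^4 - 3.9984*q^3 + 19.0542*q^2 - 4.7944*q + 0.1428)/(0.04*q^4 - 2.352*q^3 + 34.8824*q^2 - 9.0552*q + 0.5929)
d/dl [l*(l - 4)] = 2*l - 4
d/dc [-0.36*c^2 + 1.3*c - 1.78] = 1.3 - 0.72*c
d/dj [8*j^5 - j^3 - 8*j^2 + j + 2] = 40*j^4 - 3*j^2 - 16*j + 1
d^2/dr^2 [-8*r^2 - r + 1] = -16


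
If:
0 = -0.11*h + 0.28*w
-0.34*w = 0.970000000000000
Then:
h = -7.26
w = -2.85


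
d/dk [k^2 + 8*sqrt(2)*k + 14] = 2*k + 8*sqrt(2)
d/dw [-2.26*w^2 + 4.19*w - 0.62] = 4.19 - 4.52*w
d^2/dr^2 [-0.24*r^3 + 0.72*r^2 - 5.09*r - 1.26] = 1.44 - 1.44*r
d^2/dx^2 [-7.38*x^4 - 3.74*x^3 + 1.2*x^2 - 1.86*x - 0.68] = -88.56*x^2 - 22.44*x + 2.4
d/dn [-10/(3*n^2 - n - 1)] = 10*(6*n - 1)/(-3*n^2 + n + 1)^2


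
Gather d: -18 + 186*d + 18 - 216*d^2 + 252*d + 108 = -216*d^2 + 438*d + 108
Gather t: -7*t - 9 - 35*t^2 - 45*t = -35*t^2 - 52*t - 9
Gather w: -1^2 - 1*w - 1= -w - 2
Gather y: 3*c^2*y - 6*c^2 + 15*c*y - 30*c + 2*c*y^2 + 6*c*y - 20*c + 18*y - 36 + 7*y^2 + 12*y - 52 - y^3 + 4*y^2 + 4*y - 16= -6*c^2 - 50*c - y^3 + y^2*(2*c + 11) + y*(3*c^2 + 21*c + 34) - 104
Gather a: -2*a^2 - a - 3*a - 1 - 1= -2*a^2 - 4*a - 2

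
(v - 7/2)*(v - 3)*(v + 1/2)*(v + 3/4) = v^4 - 21*v^3/4 + 11*v^2/4 + 171*v/16 + 63/16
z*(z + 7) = z^2 + 7*z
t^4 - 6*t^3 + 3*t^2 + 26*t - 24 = (t - 4)*(t - 3)*(t - 1)*(t + 2)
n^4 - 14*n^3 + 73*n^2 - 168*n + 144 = (n - 4)^2*(n - 3)^2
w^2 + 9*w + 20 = (w + 4)*(w + 5)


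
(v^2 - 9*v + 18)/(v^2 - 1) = (v^2 - 9*v + 18)/(v^2 - 1)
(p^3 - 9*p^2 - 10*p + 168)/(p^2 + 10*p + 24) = (p^2 - 13*p + 42)/(p + 6)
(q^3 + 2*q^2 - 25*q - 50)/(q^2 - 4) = (q^2 - 25)/(q - 2)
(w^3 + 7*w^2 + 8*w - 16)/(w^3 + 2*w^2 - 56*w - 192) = (w^2 + 3*w - 4)/(w^2 - 2*w - 48)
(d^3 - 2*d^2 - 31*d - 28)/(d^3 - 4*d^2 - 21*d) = (d^2 + 5*d + 4)/(d*(d + 3))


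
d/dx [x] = 1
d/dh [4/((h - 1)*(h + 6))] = 4*(-2*h - 5)/(h^4 + 10*h^3 + 13*h^2 - 60*h + 36)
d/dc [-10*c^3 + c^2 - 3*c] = -30*c^2 + 2*c - 3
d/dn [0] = 0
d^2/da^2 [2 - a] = 0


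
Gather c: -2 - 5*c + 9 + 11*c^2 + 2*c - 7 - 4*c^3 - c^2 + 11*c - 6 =-4*c^3 + 10*c^2 + 8*c - 6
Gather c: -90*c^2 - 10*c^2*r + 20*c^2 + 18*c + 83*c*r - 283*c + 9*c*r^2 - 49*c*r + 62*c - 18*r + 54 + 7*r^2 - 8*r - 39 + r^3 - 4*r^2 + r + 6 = c^2*(-10*r - 70) + c*(9*r^2 + 34*r - 203) + r^3 + 3*r^2 - 25*r + 21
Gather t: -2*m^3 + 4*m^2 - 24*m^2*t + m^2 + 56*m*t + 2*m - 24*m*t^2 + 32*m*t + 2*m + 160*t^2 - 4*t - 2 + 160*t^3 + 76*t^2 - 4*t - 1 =-2*m^3 + 5*m^2 + 4*m + 160*t^3 + t^2*(236 - 24*m) + t*(-24*m^2 + 88*m - 8) - 3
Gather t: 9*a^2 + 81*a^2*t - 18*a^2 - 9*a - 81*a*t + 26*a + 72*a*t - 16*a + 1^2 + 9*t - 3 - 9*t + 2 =-9*a^2 + a + t*(81*a^2 - 9*a)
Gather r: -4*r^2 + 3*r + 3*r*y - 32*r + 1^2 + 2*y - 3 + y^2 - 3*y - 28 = -4*r^2 + r*(3*y - 29) + y^2 - y - 30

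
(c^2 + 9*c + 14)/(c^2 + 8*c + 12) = (c + 7)/(c + 6)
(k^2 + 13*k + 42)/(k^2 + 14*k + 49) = (k + 6)/(k + 7)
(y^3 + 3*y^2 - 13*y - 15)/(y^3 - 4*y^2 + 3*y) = (y^2 + 6*y + 5)/(y*(y - 1))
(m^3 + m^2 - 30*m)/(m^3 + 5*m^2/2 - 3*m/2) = 2*(m^2 + m - 30)/(2*m^2 + 5*m - 3)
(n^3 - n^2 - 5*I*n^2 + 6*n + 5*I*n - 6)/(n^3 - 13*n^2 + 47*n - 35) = (n^2 - 5*I*n + 6)/(n^2 - 12*n + 35)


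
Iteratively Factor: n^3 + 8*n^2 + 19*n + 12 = (n + 1)*(n^2 + 7*n + 12) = (n + 1)*(n + 3)*(n + 4)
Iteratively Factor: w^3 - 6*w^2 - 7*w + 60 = (w - 5)*(w^2 - w - 12) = (w - 5)*(w + 3)*(w - 4)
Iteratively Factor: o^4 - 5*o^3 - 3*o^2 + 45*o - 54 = (o - 3)*(o^3 - 2*o^2 - 9*o + 18) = (o - 3)*(o - 2)*(o^2 - 9) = (o - 3)*(o - 2)*(o + 3)*(o - 3)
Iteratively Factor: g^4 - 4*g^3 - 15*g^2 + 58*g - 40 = (g - 5)*(g^3 + g^2 - 10*g + 8) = (g - 5)*(g + 4)*(g^2 - 3*g + 2) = (g - 5)*(g - 1)*(g + 4)*(g - 2)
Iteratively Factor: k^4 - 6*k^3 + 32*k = (k - 4)*(k^3 - 2*k^2 - 8*k) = (k - 4)*(k + 2)*(k^2 - 4*k) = k*(k - 4)*(k + 2)*(k - 4)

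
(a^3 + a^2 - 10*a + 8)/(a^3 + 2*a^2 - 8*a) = (a - 1)/a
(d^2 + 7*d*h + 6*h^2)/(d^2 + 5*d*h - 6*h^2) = (d + h)/(d - h)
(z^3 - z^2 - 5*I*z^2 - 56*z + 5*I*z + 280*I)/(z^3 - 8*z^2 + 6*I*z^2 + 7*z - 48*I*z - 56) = (z^2 + z*(7 - 5*I) - 35*I)/(z^2 + 6*I*z + 7)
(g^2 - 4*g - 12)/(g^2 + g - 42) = (g + 2)/(g + 7)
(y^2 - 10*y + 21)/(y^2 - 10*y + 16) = (y^2 - 10*y + 21)/(y^2 - 10*y + 16)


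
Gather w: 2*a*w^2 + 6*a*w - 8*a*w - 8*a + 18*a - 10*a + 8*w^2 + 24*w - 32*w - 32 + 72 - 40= w^2*(2*a + 8) + w*(-2*a - 8)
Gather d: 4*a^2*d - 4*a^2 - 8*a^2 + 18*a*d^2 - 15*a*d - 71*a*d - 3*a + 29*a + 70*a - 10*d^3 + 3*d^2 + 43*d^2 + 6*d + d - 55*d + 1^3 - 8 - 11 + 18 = -12*a^2 + 96*a - 10*d^3 + d^2*(18*a + 46) + d*(4*a^2 - 86*a - 48)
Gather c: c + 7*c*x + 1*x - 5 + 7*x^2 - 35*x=c*(7*x + 1) + 7*x^2 - 34*x - 5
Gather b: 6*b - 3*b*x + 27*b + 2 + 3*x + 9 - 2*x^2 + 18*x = b*(33 - 3*x) - 2*x^2 + 21*x + 11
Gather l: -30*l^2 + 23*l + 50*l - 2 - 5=-30*l^2 + 73*l - 7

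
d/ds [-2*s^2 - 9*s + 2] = -4*s - 9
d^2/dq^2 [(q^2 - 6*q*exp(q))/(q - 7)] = 2*(-3*q^3*exp(q) + 42*q^2*exp(q) - 105*q*exp(q) - 336*exp(q) + 49)/(q^3 - 21*q^2 + 147*q - 343)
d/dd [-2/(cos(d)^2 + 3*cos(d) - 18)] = -2*(2*cos(d) + 3)*sin(d)/(cos(d)^2 + 3*cos(d) - 18)^2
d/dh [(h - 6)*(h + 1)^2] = (h + 1)*(3*h - 11)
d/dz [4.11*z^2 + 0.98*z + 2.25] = 8.22*z + 0.98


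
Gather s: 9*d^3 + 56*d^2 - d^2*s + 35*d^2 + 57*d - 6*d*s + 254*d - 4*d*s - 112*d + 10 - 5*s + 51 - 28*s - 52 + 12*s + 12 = 9*d^3 + 91*d^2 + 199*d + s*(-d^2 - 10*d - 21) + 21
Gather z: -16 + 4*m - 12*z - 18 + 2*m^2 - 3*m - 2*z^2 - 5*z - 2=2*m^2 + m - 2*z^2 - 17*z - 36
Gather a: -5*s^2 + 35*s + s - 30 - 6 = -5*s^2 + 36*s - 36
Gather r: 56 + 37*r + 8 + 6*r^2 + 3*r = 6*r^2 + 40*r + 64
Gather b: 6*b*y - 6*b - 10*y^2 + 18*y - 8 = b*(6*y - 6) - 10*y^2 + 18*y - 8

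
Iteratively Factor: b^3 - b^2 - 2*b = (b - 2)*(b^2 + b) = b*(b - 2)*(b + 1)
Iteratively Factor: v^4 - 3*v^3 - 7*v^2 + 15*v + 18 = (v - 3)*(v^3 - 7*v - 6) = (v - 3)^2*(v^2 + 3*v + 2) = (v - 3)^2*(v + 2)*(v + 1)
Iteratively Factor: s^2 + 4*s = (s)*(s + 4)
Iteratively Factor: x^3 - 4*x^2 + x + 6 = (x + 1)*(x^2 - 5*x + 6) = (x - 2)*(x + 1)*(x - 3)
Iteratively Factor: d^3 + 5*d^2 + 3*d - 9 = (d - 1)*(d^2 + 6*d + 9) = (d - 1)*(d + 3)*(d + 3)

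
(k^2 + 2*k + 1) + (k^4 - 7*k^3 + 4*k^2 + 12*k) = k^4 - 7*k^3 + 5*k^2 + 14*k + 1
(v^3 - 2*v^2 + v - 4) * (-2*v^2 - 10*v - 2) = -2*v^5 - 6*v^4 + 16*v^3 + 2*v^2 + 38*v + 8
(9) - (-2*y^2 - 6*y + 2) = 2*y^2 + 6*y + 7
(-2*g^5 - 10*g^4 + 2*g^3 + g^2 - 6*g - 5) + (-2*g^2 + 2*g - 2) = -2*g^5 - 10*g^4 + 2*g^3 - g^2 - 4*g - 7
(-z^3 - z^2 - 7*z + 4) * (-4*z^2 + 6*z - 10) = 4*z^5 - 2*z^4 + 32*z^3 - 48*z^2 + 94*z - 40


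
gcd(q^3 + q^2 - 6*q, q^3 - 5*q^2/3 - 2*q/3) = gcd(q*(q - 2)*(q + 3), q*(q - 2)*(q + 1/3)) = q^2 - 2*q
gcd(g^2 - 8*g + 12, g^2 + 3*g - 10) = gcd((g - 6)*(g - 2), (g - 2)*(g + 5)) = g - 2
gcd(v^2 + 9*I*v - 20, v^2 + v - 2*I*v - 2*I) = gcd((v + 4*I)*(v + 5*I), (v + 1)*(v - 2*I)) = 1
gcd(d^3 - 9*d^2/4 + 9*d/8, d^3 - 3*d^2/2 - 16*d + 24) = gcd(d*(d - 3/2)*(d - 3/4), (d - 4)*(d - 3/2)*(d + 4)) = d - 3/2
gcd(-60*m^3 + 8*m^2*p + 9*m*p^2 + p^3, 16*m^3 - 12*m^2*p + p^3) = -2*m + p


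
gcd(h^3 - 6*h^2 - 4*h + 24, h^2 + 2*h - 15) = 1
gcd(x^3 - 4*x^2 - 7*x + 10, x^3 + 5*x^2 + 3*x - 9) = x - 1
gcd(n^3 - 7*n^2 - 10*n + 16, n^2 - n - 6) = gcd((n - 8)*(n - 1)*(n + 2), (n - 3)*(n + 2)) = n + 2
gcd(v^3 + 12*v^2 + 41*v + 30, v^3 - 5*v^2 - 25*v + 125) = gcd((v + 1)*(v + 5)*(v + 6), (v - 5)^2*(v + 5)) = v + 5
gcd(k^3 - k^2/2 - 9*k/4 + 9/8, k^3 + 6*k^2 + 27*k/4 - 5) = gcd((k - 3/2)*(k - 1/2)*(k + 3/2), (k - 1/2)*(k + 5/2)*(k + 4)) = k - 1/2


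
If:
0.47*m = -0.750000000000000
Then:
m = -1.60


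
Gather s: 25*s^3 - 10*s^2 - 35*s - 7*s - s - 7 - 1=25*s^3 - 10*s^2 - 43*s - 8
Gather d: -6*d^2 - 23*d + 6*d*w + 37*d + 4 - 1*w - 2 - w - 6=-6*d^2 + d*(6*w + 14) - 2*w - 4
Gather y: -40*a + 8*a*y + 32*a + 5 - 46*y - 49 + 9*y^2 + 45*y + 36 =-8*a + 9*y^2 + y*(8*a - 1) - 8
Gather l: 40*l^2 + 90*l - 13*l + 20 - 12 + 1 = 40*l^2 + 77*l + 9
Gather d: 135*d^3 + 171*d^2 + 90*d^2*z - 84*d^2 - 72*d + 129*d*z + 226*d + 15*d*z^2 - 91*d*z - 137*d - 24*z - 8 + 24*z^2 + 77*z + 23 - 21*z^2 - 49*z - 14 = 135*d^3 + d^2*(90*z + 87) + d*(15*z^2 + 38*z + 17) + 3*z^2 + 4*z + 1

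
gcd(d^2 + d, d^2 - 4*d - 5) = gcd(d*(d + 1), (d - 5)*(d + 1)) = d + 1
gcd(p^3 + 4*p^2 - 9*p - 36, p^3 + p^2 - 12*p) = p^2 + p - 12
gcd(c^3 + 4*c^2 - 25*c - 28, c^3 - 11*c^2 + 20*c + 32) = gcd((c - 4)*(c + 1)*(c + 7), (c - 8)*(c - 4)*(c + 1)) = c^2 - 3*c - 4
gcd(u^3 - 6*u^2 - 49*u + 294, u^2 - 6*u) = u - 6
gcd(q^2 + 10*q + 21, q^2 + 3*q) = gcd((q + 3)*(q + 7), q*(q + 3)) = q + 3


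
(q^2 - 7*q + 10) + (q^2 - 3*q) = 2*q^2 - 10*q + 10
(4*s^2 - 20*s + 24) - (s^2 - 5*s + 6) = 3*s^2 - 15*s + 18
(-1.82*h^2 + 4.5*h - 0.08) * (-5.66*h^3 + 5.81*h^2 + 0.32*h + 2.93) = 10.3012*h^5 - 36.0442*h^4 + 26.0154*h^3 - 4.3574*h^2 + 13.1594*h - 0.2344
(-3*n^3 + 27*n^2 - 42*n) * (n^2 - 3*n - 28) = -3*n^5 + 36*n^4 - 39*n^3 - 630*n^2 + 1176*n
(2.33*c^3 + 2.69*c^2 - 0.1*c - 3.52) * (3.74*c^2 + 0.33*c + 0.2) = 8.7142*c^5 + 10.8295*c^4 + 0.9797*c^3 - 12.6598*c^2 - 1.1816*c - 0.704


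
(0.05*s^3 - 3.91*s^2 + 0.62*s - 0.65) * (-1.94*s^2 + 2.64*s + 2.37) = -0.097*s^5 + 7.7174*s^4 - 11.4067*s^3 - 6.3689*s^2 - 0.2466*s - 1.5405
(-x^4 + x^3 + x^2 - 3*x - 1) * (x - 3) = -x^5 + 4*x^4 - 2*x^3 - 6*x^2 + 8*x + 3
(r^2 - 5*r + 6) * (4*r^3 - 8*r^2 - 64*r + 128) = 4*r^5 - 28*r^4 + 400*r^2 - 1024*r + 768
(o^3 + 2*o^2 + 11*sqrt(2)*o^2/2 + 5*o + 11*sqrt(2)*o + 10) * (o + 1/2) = o^4 + 5*o^3/2 + 11*sqrt(2)*o^3/2 + 6*o^2 + 55*sqrt(2)*o^2/4 + 11*sqrt(2)*o/2 + 25*o/2 + 5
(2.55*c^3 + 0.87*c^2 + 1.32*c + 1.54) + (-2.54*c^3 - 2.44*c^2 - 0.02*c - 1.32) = 0.00999999999999979*c^3 - 1.57*c^2 + 1.3*c + 0.22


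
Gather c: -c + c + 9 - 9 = 0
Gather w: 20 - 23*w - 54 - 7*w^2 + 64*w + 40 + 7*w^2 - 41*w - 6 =0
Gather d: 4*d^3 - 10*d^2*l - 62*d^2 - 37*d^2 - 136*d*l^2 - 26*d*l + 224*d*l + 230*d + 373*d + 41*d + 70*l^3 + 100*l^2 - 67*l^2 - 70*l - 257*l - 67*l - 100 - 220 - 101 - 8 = 4*d^3 + d^2*(-10*l - 99) + d*(-136*l^2 + 198*l + 644) + 70*l^3 + 33*l^2 - 394*l - 429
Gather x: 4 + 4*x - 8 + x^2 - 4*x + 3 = x^2 - 1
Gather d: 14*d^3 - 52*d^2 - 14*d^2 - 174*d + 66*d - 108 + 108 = 14*d^3 - 66*d^2 - 108*d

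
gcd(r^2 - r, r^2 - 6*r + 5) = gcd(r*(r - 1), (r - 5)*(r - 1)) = r - 1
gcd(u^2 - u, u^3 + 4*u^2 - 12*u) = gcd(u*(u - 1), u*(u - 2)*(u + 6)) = u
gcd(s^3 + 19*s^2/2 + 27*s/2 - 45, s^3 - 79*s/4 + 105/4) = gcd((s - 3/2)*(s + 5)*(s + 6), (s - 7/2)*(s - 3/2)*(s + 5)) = s^2 + 7*s/2 - 15/2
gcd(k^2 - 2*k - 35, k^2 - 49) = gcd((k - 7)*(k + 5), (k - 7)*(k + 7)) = k - 7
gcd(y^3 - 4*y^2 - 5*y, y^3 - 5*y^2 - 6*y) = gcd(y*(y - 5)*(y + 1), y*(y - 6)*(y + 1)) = y^2 + y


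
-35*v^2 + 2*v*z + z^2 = (-5*v + z)*(7*v + z)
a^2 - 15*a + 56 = (a - 8)*(a - 7)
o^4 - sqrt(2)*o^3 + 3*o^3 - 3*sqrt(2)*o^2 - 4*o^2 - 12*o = o*(o + 3)*(o - 2*sqrt(2))*(o + sqrt(2))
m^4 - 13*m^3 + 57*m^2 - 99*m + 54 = (m - 6)*(m - 3)^2*(m - 1)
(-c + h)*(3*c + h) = -3*c^2 + 2*c*h + h^2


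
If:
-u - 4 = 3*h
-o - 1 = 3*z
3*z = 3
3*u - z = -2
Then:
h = -11/9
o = -4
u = -1/3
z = 1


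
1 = 1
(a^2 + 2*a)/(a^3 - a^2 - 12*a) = (a + 2)/(a^2 - a - 12)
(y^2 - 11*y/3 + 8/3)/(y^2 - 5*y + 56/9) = 3*(y - 1)/(3*y - 7)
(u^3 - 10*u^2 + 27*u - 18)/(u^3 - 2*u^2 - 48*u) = (-u^3 + 10*u^2 - 27*u + 18)/(u*(-u^2 + 2*u + 48))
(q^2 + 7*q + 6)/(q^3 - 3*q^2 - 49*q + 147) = (q^2 + 7*q + 6)/(q^3 - 3*q^2 - 49*q + 147)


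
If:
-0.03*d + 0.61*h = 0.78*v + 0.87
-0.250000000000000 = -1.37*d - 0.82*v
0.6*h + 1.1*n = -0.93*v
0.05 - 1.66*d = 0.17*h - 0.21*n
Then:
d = -0.68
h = 3.23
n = -2.98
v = 1.44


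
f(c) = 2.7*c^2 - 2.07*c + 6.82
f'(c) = 5.4*c - 2.07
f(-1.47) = 15.70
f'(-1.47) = -10.01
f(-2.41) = 27.49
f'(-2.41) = -15.08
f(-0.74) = 9.83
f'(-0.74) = -6.07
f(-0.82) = 10.33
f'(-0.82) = -6.50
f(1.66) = 10.82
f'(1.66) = 6.89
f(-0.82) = 10.33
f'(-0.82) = -6.50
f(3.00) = 24.91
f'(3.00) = 14.13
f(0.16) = 6.56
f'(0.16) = -1.21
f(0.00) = 6.82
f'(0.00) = -2.07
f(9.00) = 206.89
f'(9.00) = 46.53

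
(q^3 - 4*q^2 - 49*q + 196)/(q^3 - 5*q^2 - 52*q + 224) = (q - 7)/(q - 8)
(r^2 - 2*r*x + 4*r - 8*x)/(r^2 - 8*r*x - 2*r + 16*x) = (r^2 - 2*r*x + 4*r - 8*x)/(r^2 - 8*r*x - 2*r + 16*x)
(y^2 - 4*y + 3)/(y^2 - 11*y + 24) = (y - 1)/(y - 8)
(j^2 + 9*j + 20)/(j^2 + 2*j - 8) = (j + 5)/(j - 2)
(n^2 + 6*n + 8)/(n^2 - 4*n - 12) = (n + 4)/(n - 6)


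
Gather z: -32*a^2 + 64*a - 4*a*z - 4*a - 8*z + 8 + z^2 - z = -32*a^2 + 60*a + z^2 + z*(-4*a - 9) + 8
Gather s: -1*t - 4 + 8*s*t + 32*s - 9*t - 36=s*(8*t + 32) - 10*t - 40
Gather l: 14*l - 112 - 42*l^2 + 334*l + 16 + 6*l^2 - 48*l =-36*l^2 + 300*l - 96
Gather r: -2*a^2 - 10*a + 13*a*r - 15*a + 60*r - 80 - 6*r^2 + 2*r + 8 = -2*a^2 - 25*a - 6*r^2 + r*(13*a + 62) - 72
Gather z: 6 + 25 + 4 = 35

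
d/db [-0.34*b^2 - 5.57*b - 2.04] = -0.68*b - 5.57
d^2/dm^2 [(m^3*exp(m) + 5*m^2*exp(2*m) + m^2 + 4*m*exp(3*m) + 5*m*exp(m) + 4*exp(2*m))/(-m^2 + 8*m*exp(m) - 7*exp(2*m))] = (-m^7 - 28*m^6*exp(m) - 2*m^6 + 126*m^5*exp(2*m) + 48*m^5*exp(m) - 13*m^5 + 116*m^4*exp(3*m) + 180*m^4*exp(2*m) - 92*m^4*exp(m) + 26*m^4 - 1409*m^3*exp(4*m) - 1376*m^3*exp(3*m) + 272*m^3*exp(2*m) + 184*m^3*exp(m) - 26*m^3 + 672*m^2*exp(5*m) + 1638*m^2*exp(4*m) - 74*m^2*exp(3*m) - 948*m^2*exp(2*m) + 18*m^2*exp(m) - 196*m*exp(6*m) + 1344*m*exp(5*m) - 595*m*exp(4*m) + 1240*m*exp(3*m) + 402*m*exp(2*m) - 392*exp(6*m) - 938*exp(5*m) + 938*exp(4*m) - 1114*exp(3*m))*exp(m)/(m^6 - 24*m^5*exp(m) + 213*m^4*exp(2*m) - 848*m^3*exp(3*m) + 1491*m^2*exp(4*m) - 1176*m*exp(5*m) + 343*exp(6*m))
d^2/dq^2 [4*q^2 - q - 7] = 8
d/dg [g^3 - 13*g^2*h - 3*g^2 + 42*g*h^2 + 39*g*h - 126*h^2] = 3*g^2 - 26*g*h - 6*g + 42*h^2 + 39*h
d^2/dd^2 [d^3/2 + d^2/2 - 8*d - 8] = 3*d + 1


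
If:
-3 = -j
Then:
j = 3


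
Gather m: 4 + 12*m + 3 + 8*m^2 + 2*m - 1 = 8*m^2 + 14*m + 6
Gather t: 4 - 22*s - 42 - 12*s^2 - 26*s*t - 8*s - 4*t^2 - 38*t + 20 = -12*s^2 - 30*s - 4*t^2 + t*(-26*s - 38) - 18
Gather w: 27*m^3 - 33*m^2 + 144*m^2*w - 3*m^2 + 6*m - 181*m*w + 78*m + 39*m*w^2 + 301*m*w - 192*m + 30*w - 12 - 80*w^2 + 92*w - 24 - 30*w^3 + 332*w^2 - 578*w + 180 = 27*m^3 - 36*m^2 - 108*m - 30*w^3 + w^2*(39*m + 252) + w*(144*m^2 + 120*m - 456) + 144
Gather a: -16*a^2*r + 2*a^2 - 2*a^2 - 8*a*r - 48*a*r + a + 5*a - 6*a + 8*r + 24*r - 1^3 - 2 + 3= -16*a^2*r - 56*a*r + 32*r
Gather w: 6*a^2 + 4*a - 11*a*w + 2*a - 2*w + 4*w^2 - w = 6*a^2 + 6*a + 4*w^2 + w*(-11*a - 3)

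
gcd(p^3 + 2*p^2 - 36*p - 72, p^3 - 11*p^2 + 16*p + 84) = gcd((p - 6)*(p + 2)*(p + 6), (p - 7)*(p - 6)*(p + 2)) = p^2 - 4*p - 12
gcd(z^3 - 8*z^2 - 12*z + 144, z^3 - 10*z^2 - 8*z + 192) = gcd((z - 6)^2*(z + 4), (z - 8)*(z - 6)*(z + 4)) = z^2 - 2*z - 24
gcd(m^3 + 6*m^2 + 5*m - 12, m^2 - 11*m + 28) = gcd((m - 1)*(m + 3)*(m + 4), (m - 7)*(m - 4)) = 1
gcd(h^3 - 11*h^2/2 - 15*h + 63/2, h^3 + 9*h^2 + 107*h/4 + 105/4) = h + 3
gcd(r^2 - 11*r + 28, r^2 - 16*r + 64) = 1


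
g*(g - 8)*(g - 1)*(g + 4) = g^4 - 5*g^3 - 28*g^2 + 32*g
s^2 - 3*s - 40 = (s - 8)*(s + 5)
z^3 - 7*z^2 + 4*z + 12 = (z - 6)*(z - 2)*(z + 1)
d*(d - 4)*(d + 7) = d^3 + 3*d^2 - 28*d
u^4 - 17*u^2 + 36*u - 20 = (u - 2)^2*(u - 1)*(u + 5)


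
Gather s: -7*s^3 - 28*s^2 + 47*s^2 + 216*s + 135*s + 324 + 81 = -7*s^3 + 19*s^2 + 351*s + 405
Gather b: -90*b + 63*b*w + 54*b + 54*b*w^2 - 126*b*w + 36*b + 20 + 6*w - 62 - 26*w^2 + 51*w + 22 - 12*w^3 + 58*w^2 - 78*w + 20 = b*(54*w^2 - 63*w) - 12*w^3 + 32*w^2 - 21*w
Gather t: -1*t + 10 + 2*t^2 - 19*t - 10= 2*t^2 - 20*t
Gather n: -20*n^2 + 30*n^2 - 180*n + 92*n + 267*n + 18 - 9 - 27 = 10*n^2 + 179*n - 18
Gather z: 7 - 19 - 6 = -18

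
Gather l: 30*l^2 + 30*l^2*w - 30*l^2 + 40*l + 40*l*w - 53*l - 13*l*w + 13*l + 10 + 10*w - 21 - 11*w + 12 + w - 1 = 30*l^2*w + 27*l*w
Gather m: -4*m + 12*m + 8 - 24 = 8*m - 16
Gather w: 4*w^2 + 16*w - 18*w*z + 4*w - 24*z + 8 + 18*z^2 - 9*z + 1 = 4*w^2 + w*(20 - 18*z) + 18*z^2 - 33*z + 9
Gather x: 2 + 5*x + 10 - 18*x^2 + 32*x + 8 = -18*x^2 + 37*x + 20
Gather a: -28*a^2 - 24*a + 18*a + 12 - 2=-28*a^2 - 6*a + 10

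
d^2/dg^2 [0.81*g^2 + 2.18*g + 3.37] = 1.62000000000000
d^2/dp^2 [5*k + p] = 0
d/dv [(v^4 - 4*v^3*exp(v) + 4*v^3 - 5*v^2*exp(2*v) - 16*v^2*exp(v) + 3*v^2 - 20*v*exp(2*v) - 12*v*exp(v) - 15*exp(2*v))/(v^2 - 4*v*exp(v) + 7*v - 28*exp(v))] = (2*(v^2 - 4*v*exp(v) + 7*v - 28*exp(v))*(-2*v^3*exp(v) + 2*v^3 - 5*v^2*exp(2*v) - 14*v^2*exp(v) + 6*v^2 - 25*v*exp(2*v) - 22*v*exp(v) + 3*v - 25*exp(2*v) - 6*exp(v)) - (4*v*exp(v) - 2*v + 32*exp(v) - 7)*(-v^4 + 4*v^3*exp(v) - 4*v^3 + 5*v^2*exp(2*v) + 16*v^2*exp(v) - 3*v^2 + 20*v*exp(2*v) + 12*v*exp(v) + 15*exp(2*v)))/(v^2 - 4*v*exp(v) + 7*v - 28*exp(v))^2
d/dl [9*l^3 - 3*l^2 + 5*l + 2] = 27*l^2 - 6*l + 5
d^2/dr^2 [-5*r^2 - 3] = -10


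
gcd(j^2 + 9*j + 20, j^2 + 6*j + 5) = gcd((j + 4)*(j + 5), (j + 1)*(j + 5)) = j + 5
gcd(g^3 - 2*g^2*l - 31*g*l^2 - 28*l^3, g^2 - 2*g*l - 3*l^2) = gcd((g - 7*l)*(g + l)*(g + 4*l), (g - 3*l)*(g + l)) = g + l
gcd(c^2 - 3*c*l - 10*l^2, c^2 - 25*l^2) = c - 5*l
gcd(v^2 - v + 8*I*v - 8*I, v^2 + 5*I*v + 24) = v + 8*I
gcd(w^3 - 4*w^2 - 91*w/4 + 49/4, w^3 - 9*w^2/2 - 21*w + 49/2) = w^2 - 7*w/2 - 49/2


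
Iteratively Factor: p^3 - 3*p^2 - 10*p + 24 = (p + 3)*(p^2 - 6*p + 8) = (p - 2)*(p + 3)*(p - 4)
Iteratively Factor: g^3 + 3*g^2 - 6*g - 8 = (g + 1)*(g^2 + 2*g - 8) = (g - 2)*(g + 1)*(g + 4)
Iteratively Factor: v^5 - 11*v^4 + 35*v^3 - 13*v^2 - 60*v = (v - 3)*(v^4 - 8*v^3 + 11*v^2 + 20*v) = (v - 4)*(v - 3)*(v^3 - 4*v^2 - 5*v) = v*(v - 4)*(v - 3)*(v^2 - 4*v - 5) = v*(v - 5)*(v - 4)*(v - 3)*(v + 1)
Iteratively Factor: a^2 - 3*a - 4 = (a + 1)*(a - 4)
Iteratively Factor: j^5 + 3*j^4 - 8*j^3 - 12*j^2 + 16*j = (j + 4)*(j^4 - j^3 - 4*j^2 + 4*j) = (j - 1)*(j + 4)*(j^3 - 4*j) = j*(j - 1)*(j + 4)*(j^2 - 4) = j*(j - 2)*(j - 1)*(j + 4)*(j + 2)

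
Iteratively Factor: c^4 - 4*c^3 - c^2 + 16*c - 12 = (c - 1)*(c^3 - 3*c^2 - 4*c + 12) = (c - 2)*(c - 1)*(c^2 - c - 6) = (c - 2)*(c - 1)*(c + 2)*(c - 3)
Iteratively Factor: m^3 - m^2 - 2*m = (m + 1)*(m^2 - 2*m) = m*(m + 1)*(m - 2)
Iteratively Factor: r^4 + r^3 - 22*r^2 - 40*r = (r + 4)*(r^3 - 3*r^2 - 10*r) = r*(r + 4)*(r^2 - 3*r - 10) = r*(r - 5)*(r + 4)*(r + 2)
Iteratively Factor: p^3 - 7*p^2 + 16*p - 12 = (p - 3)*(p^2 - 4*p + 4) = (p - 3)*(p - 2)*(p - 2)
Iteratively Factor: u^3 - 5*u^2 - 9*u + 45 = (u + 3)*(u^2 - 8*u + 15) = (u - 3)*(u + 3)*(u - 5)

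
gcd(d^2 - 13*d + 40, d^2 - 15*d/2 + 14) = 1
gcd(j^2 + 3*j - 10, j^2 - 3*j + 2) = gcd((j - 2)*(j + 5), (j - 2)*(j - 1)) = j - 2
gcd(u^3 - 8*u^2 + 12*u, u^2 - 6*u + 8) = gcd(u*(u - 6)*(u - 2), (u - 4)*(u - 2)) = u - 2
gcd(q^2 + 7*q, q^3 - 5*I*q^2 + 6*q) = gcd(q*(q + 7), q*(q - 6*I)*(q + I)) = q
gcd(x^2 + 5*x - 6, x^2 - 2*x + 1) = x - 1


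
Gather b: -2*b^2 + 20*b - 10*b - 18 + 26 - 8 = -2*b^2 + 10*b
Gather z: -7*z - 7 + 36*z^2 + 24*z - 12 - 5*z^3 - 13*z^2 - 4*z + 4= -5*z^3 + 23*z^2 + 13*z - 15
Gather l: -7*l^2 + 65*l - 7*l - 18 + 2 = -7*l^2 + 58*l - 16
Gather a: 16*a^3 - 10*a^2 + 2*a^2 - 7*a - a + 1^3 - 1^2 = 16*a^3 - 8*a^2 - 8*a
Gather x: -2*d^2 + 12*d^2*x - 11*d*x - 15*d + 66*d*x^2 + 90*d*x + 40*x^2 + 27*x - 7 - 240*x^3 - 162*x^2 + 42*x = -2*d^2 - 15*d - 240*x^3 + x^2*(66*d - 122) + x*(12*d^2 + 79*d + 69) - 7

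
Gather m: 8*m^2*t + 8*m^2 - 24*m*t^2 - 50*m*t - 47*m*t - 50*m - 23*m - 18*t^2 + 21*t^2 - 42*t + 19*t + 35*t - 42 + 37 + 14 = m^2*(8*t + 8) + m*(-24*t^2 - 97*t - 73) + 3*t^2 + 12*t + 9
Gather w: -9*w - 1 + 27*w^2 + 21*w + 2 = 27*w^2 + 12*w + 1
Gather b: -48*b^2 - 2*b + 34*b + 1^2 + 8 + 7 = -48*b^2 + 32*b + 16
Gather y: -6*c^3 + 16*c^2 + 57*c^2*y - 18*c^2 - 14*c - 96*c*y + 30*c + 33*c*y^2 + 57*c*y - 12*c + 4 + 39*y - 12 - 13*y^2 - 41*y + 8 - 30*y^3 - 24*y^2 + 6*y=-6*c^3 - 2*c^2 + 4*c - 30*y^3 + y^2*(33*c - 37) + y*(57*c^2 - 39*c + 4)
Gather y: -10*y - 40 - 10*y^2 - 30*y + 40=-10*y^2 - 40*y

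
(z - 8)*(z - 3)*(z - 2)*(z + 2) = z^4 - 11*z^3 + 20*z^2 + 44*z - 96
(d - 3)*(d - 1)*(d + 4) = d^3 - 13*d + 12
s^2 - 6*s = s*(s - 6)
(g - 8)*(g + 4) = g^2 - 4*g - 32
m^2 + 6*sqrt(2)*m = m*(m + 6*sqrt(2))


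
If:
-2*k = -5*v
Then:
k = 5*v/2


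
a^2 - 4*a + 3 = (a - 3)*(a - 1)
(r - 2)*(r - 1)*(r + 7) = r^3 + 4*r^2 - 19*r + 14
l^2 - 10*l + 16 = (l - 8)*(l - 2)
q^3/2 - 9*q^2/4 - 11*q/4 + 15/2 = (q/2 + 1)*(q - 5)*(q - 3/2)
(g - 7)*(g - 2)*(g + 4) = g^3 - 5*g^2 - 22*g + 56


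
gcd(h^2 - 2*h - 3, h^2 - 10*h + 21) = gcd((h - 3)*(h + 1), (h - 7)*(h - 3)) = h - 3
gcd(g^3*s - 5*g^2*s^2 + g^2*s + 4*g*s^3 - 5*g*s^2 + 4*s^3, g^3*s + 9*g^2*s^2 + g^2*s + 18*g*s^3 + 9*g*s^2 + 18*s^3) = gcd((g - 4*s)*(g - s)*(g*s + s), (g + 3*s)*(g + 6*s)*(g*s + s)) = g*s + s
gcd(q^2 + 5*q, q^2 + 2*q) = q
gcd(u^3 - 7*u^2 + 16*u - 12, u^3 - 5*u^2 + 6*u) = u^2 - 5*u + 6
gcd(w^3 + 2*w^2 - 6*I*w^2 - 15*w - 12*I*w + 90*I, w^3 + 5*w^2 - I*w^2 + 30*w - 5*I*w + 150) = w^2 + w*(5 - 6*I) - 30*I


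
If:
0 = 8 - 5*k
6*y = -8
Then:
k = 8/5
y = -4/3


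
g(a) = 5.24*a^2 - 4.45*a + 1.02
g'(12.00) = 121.31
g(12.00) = 702.18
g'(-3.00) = -35.89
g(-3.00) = 61.53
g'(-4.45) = -51.09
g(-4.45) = 124.59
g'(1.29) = 9.07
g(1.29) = 4.00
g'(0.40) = -0.26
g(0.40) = 0.08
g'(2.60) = 22.80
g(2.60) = 24.87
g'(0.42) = -0.05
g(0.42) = 0.08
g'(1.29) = 9.07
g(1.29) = 4.00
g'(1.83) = 14.73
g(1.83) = 10.42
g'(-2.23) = -27.82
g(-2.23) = 37.00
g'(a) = 10.48*a - 4.45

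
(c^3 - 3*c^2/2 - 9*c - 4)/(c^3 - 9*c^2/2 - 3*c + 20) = (2*c + 1)/(2*c - 5)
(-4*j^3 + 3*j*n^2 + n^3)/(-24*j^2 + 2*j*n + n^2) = (-4*j^3 + 3*j*n^2 + n^3)/(-24*j^2 + 2*j*n + n^2)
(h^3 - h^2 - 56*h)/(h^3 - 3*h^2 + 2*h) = (h^2 - h - 56)/(h^2 - 3*h + 2)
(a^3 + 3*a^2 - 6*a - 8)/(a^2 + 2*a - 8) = a + 1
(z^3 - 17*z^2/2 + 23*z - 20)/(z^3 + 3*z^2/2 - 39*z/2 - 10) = (2*z^2 - 9*z + 10)/(2*z^2 + 11*z + 5)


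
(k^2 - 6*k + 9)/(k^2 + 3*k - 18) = (k - 3)/(k + 6)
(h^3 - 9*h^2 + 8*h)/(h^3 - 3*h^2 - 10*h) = (-h^2 + 9*h - 8)/(-h^2 + 3*h + 10)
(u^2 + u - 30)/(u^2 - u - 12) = (-u^2 - u + 30)/(-u^2 + u + 12)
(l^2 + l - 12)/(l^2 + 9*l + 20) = (l - 3)/(l + 5)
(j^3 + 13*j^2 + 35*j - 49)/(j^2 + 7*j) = j + 6 - 7/j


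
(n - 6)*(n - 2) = n^2 - 8*n + 12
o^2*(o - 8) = o^3 - 8*o^2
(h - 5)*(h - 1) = h^2 - 6*h + 5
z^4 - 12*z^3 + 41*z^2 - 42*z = z*(z - 7)*(z - 3)*(z - 2)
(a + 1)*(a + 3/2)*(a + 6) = a^3 + 17*a^2/2 + 33*a/2 + 9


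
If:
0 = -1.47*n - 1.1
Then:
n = -0.75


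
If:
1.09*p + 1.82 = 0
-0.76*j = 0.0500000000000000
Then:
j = -0.07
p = -1.67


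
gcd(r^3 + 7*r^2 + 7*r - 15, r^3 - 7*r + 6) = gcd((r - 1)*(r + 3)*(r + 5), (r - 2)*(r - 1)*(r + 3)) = r^2 + 2*r - 3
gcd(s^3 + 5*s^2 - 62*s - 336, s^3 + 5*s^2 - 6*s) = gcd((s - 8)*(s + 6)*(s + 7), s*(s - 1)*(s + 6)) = s + 6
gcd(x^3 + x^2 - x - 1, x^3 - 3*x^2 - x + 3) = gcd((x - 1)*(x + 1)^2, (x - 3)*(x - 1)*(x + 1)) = x^2 - 1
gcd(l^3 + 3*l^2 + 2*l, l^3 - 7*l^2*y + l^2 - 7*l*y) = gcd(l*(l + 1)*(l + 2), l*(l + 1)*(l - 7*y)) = l^2 + l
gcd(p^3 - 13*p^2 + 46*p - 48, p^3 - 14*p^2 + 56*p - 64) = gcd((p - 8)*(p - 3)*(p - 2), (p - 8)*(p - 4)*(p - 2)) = p^2 - 10*p + 16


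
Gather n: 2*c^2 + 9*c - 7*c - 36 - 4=2*c^2 + 2*c - 40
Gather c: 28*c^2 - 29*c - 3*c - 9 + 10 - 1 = 28*c^2 - 32*c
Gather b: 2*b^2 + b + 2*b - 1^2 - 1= 2*b^2 + 3*b - 2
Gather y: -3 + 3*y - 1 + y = 4*y - 4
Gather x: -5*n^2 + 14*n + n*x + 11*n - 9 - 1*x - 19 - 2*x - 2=-5*n^2 + 25*n + x*(n - 3) - 30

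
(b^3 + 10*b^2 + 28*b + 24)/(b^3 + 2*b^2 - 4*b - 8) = (b + 6)/(b - 2)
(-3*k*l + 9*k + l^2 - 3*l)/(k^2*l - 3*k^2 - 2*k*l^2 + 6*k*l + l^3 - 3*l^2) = (-3*k + l)/(k^2 - 2*k*l + l^2)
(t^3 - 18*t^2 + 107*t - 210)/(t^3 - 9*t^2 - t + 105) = (t - 6)/(t + 3)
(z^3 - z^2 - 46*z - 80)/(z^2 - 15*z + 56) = (z^2 + 7*z + 10)/(z - 7)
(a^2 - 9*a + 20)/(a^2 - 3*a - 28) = (-a^2 + 9*a - 20)/(-a^2 + 3*a + 28)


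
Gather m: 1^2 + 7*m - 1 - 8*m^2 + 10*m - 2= -8*m^2 + 17*m - 2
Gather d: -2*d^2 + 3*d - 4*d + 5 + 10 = -2*d^2 - d + 15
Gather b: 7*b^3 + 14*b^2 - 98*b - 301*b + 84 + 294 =7*b^3 + 14*b^2 - 399*b + 378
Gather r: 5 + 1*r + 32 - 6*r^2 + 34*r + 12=-6*r^2 + 35*r + 49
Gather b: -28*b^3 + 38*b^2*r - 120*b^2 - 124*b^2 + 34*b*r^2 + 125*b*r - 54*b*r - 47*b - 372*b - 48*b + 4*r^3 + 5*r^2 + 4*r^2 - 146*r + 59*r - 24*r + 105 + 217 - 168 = -28*b^3 + b^2*(38*r - 244) + b*(34*r^2 + 71*r - 467) + 4*r^3 + 9*r^2 - 111*r + 154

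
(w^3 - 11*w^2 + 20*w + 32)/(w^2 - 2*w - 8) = (w^2 - 7*w - 8)/(w + 2)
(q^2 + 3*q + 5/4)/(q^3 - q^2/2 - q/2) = (q + 5/2)/(q*(q - 1))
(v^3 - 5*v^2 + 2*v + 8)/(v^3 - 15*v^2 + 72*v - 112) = (v^2 - v - 2)/(v^2 - 11*v + 28)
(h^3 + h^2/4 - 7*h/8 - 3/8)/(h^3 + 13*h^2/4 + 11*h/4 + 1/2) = (8*h^3 + 2*h^2 - 7*h - 3)/(2*(4*h^3 + 13*h^2 + 11*h + 2))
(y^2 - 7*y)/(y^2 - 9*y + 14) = y/(y - 2)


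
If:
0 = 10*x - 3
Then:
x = 3/10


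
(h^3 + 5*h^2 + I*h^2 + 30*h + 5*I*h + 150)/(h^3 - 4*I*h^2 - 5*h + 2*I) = (h^3 + h^2*(5 + I) + 5*h*(6 + I) + 150)/(h^3 - 4*I*h^2 - 5*h + 2*I)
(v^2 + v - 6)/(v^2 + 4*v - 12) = (v + 3)/(v + 6)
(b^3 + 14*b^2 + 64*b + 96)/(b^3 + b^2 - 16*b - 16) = (b^2 + 10*b + 24)/(b^2 - 3*b - 4)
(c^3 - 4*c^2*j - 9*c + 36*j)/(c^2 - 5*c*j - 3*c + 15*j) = (c^2 - 4*c*j + 3*c - 12*j)/(c - 5*j)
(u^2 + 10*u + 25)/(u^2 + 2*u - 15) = (u + 5)/(u - 3)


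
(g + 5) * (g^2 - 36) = g^3 + 5*g^2 - 36*g - 180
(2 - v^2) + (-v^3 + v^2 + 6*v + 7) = -v^3 + 6*v + 9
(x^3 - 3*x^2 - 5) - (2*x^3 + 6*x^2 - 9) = -x^3 - 9*x^2 + 4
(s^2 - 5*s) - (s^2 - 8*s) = 3*s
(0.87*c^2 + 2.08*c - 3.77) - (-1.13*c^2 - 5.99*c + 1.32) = 2.0*c^2 + 8.07*c - 5.09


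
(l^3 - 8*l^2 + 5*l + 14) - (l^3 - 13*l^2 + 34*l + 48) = 5*l^2 - 29*l - 34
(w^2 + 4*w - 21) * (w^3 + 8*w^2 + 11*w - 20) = w^5 + 12*w^4 + 22*w^3 - 144*w^2 - 311*w + 420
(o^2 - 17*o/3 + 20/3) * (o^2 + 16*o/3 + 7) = o^4 - o^3/3 - 149*o^2/9 - 37*o/9 + 140/3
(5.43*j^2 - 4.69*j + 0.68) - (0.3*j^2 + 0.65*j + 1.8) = 5.13*j^2 - 5.34*j - 1.12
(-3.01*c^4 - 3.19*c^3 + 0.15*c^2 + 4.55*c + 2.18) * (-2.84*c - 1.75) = 8.5484*c^5 + 14.3271*c^4 + 5.1565*c^3 - 13.1845*c^2 - 14.1537*c - 3.815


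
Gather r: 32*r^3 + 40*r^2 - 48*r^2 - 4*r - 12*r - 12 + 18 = 32*r^3 - 8*r^2 - 16*r + 6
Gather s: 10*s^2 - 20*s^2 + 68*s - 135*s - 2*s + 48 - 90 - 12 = -10*s^2 - 69*s - 54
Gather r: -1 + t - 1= t - 2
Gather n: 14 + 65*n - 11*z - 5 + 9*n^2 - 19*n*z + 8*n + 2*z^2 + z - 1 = 9*n^2 + n*(73 - 19*z) + 2*z^2 - 10*z + 8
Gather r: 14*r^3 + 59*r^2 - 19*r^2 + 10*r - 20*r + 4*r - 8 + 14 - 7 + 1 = 14*r^3 + 40*r^2 - 6*r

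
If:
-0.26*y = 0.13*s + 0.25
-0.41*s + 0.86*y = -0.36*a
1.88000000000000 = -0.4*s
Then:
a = -8.67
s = -4.70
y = 1.39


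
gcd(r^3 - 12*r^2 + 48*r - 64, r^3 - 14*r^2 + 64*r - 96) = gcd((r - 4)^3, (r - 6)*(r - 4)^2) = r^2 - 8*r + 16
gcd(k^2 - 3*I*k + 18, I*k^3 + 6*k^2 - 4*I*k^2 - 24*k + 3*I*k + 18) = k - 6*I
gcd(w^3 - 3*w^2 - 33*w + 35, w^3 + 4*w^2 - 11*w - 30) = w + 5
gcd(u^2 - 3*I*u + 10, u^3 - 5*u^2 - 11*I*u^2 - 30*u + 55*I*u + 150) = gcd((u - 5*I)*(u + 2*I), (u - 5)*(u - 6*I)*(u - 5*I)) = u - 5*I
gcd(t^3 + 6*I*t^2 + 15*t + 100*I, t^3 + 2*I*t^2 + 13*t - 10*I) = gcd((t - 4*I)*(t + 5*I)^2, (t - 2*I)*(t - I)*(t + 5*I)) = t + 5*I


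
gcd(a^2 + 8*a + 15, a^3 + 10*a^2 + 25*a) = a + 5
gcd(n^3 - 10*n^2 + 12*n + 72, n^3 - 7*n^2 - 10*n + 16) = n + 2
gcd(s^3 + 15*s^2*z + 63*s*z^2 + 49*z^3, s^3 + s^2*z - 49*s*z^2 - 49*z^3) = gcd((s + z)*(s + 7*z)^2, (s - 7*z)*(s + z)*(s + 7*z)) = s^2 + 8*s*z + 7*z^2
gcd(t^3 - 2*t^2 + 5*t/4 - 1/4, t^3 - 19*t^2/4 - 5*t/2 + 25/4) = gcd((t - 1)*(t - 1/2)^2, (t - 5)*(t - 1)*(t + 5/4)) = t - 1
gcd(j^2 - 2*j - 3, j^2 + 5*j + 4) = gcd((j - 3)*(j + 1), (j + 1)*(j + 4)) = j + 1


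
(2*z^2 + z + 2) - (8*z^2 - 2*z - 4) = -6*z^2 + 3*z + 6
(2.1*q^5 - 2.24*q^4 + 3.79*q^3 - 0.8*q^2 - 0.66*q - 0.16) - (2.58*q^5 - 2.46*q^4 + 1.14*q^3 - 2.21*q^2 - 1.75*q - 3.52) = -0.48*q^5 + 0.22*q^4 + 2.65*q^3 + 1.41*q^2 + 1.09*q + 3.36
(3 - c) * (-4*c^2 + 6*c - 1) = 4*c^3 - 18*c^2 + 19*c - 3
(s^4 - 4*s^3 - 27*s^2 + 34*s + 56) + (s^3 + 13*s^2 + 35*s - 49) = s^4 - 3*s^3 - 14*s^2 + 69*s + 7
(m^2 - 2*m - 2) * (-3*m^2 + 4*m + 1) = -3*m^4 + 10*m^3 - m^2 - 10*m - 2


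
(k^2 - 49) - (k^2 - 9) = -40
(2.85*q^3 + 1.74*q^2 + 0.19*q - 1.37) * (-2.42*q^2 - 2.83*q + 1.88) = -6.897*q^5 - 12.2763*q^4 - 0.0260000000000007*q^3 + 6.0489*q^2 + 4.2343*q - 2.5756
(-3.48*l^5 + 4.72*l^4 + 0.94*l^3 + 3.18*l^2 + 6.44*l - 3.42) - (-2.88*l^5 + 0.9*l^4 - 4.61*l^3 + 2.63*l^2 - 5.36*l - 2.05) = -0.6*l^5 + 3.82*l^4 + 5.55*l^3 + 0.55*l^2 + 11.8*l - 1.37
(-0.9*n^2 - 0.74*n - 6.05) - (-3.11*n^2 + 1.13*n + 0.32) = 2.21*n^2 - 1.87*n - 6.37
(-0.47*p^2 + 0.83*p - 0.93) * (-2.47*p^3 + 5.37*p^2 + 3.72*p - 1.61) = 1.1609*p^5 - 4.574*p^4 + 5.0058*p^3 - 1.1498*p^2 - 4.7959*p + 1.4973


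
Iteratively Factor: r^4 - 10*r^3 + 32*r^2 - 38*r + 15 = (r - 3)*(r^3 - 7*r^2 + 11*r - 5) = (r - 5)*(r - 3)*(r^2 - 2*r + 1) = (r - 5)*(r - 3)*(r - 1)*(r - 1)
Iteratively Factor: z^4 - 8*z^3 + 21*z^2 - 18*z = (z)*(z^3 - 8*z^2 + 21*z - 18) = z*(z - 3)*(z^2 - 5*z + 6) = z*(z - 3)*(z - 2)*(z - 3)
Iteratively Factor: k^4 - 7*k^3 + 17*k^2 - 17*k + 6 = (k - 1)*(k^3 - 6*k^2 + 11*k - 6) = (k - 2)*(k - 1)*(k^2 - 4*k + 3) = (k - 3)*(k - 2)*(k - 1)*(k - 1)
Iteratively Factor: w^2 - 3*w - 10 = (w + 2)*(w - 5)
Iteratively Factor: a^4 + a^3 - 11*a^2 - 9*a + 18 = (a - 3)*(a^3 + 4*a^2 + a - 6) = (a - 3)*(a + 2)*(a^2 + 2*a - 3) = (a - 3)*(a - 1)*(a + 2)*(a + 3)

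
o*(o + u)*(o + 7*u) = o^3 + 8*o^2*u + 7*o*u^2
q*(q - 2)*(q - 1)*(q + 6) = q^4 + 3*q^3 - 16*q^2 + 12*q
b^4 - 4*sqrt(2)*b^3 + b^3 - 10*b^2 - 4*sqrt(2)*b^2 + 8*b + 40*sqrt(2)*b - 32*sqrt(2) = (b - 2)*(b - 1)*(b + 4)*(b - 4*sqrt(2))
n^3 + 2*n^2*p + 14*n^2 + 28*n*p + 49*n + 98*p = (n + 7)^2*(n + 2*p)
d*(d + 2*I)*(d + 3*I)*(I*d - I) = I*d^4 - 5*d^3 - I*d^3 + 5*d^2 - 6*I*d^2 + 6*I*d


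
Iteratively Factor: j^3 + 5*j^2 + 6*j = (j + 2)*(j^2 + 3*j) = (j + 2)*(j + 3)*(j)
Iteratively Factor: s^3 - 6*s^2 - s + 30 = (s + 2)*(s^2 - 8*s + 15) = (s - 5)*(s + 2)*(s - 3)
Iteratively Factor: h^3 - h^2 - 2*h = (h)*(h^2 - h - 2) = h*(h + 1)*(h - 2)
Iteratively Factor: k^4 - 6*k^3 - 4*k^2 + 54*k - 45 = (k - 1)*(k^3 - 5*k^2 - 9*k + 45) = (k - 1)*(k + 3)*(k^2 - 8*k + 15) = (k - 5)*(k - 1)*(k + 3)*(k - 3)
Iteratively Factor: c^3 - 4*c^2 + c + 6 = (c - 3)*(c^2 - c - 2) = (c - 3)*(c + 1)*(c - 2)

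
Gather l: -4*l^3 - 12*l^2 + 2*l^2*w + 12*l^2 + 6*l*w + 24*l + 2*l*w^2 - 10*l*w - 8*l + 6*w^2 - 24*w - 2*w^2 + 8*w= -4*l^3 + 2*l^2*w + l*(2*w^2 - 4*w + 16) + 4*w^2 - 16*w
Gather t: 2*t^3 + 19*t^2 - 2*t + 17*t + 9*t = 2*t^3 + 19*t^2 + 24*t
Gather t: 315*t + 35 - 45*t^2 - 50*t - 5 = -45*t^2 + 265*t + 30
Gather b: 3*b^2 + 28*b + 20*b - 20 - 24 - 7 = 3*b^2 + 48*b - 51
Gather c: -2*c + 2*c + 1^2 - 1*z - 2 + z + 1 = 0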